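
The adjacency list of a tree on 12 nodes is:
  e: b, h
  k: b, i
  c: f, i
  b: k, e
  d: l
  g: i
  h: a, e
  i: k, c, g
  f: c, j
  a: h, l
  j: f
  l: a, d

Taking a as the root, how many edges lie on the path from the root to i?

a – h – e – b – k – i — 5 edges.

5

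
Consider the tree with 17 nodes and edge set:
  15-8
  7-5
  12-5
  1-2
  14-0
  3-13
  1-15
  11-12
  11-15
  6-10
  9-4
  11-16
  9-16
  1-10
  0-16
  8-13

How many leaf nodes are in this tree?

The leaves are 2, 3, 4, 6, 7, 14.
That is 6 leaves.

6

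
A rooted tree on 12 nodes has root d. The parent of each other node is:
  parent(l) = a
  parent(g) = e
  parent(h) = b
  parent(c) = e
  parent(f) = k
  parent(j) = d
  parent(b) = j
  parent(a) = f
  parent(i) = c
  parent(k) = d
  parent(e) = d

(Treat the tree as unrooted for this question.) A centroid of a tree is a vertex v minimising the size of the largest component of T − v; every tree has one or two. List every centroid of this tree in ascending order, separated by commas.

d

Delete d: the remaining components have sizes 4, 4, 3. Max 4 ≤ 6, so d is a centroid.
No neighbour of d does as well, so d is the unique centroid.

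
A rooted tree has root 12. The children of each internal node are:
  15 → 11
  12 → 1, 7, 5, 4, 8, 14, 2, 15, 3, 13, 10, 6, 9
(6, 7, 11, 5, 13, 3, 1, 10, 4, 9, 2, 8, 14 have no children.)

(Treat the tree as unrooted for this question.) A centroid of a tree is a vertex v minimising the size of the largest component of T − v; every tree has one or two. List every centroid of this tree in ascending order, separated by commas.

Removing 12 splits the tree into components of sizes 2, 1, 1, 1, 1, 1, 1, 1, 1, 1, 1, 1, 1; the largest is 2 ≤ ⌊15/2⌋ = 7.
No neighbour of 12 does as well, so 12 is the unique centroid.

12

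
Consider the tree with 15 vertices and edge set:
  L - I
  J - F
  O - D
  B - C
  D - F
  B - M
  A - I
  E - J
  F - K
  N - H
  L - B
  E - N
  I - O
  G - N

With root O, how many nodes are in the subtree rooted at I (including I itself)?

6

I's subtree: {I, L, A, B, C, M}, size 6.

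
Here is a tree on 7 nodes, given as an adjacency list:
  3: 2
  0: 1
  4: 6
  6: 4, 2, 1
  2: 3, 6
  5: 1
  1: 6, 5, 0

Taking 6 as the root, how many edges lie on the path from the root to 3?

2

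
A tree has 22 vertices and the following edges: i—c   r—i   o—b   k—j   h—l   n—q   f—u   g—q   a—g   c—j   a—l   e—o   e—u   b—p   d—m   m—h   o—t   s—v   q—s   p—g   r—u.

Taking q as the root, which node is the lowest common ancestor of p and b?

p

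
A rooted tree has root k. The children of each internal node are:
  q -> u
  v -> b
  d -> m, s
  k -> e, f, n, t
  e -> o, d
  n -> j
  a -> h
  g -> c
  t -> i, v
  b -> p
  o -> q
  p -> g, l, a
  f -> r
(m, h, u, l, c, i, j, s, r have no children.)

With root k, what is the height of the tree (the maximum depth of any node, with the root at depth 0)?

The longest root-to-leaf path is k → t → v → b → p → g → c (6 edges).

6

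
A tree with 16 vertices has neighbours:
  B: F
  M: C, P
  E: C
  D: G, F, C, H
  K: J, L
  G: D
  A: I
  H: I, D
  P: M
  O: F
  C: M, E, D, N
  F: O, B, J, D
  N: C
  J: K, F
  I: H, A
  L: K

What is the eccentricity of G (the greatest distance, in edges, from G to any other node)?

A farthest node from G is L.
The path G–D–F–J–K–L has 5 edges.

5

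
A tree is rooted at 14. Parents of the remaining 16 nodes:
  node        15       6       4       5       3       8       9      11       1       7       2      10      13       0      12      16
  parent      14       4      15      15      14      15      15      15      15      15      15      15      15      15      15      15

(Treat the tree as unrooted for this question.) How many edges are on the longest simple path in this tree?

4

Starting from 6, a farthest node is 3 at distance 4.
One longest path: 6-4-15-14-3.
So the diameter is 4.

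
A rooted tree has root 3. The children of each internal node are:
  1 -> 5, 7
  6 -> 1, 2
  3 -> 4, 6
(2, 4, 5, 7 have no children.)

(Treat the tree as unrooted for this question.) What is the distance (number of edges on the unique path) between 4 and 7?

4

Walking from 4: 4 – 3 – 6 – 1 – 7. Length 4.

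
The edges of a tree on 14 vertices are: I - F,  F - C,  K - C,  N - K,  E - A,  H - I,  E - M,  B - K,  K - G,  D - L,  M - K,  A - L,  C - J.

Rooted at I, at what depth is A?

Path from I to A: I – F – C – K – M – E – A, which has 6 edges.

6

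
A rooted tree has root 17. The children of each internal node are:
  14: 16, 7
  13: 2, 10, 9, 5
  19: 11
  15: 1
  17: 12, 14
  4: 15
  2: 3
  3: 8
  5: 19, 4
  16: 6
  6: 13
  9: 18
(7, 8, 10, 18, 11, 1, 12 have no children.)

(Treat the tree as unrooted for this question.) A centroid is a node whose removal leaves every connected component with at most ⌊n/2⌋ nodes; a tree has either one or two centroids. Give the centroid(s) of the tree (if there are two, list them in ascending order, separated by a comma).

13

Delete 13: the remaining components have sizes 6, 6, 3, 2, 1. Max 6 ≤ 9, so 13 is a centroid.
No neighbour of 13 does as well, so 13 is the unique centroid.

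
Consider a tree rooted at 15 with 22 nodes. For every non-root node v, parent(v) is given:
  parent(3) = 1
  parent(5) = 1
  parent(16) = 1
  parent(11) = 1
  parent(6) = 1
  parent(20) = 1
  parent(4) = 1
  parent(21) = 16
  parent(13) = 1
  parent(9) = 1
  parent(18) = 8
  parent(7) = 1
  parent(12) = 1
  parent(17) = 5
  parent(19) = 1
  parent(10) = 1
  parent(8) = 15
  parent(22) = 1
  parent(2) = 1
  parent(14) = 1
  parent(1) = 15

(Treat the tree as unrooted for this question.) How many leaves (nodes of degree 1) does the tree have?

Degree-1 nodes: 2, 3, 4, 6, 7, 9, 10, 11, 12, 13, 14, 17, 18, 19, 20, 21, 22 — 17 of them.

17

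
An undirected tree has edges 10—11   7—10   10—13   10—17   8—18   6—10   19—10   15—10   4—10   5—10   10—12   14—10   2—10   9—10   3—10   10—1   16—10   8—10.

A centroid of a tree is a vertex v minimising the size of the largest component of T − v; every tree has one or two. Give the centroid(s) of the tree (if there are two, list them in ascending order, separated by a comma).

If 10 is removed the pieces have sizes 2, 1, 1, 1, 1, 1, 1, 1, 1, 1, 1, 1, 1, 1, 1, 1, 1, all ≤ ⌊19/2⌋ = 9.
No neighbour of 10 does as well, so 10 is the unique centroid.

10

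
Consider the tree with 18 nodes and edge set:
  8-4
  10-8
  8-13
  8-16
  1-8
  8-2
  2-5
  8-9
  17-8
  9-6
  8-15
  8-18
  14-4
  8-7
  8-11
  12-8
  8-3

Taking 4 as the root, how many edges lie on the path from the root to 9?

Climbing from 9 to the root: 9–8–4. That's 2 steps.

2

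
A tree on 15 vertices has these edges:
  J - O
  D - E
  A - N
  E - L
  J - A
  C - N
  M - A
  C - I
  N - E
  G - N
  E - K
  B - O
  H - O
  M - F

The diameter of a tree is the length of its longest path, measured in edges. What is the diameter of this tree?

6

BFS from D reaches B last, at distance 6; BFS from B confirms no node is farther.
Path: D – E – N – A – J – O – B.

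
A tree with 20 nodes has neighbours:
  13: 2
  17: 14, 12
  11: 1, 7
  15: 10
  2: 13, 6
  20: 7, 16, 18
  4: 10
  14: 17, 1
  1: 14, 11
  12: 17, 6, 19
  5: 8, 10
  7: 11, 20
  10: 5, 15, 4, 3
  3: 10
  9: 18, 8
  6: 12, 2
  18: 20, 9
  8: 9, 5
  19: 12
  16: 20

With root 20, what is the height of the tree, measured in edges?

A deepest node is 13, reached by 20–7–11–1–14–17–12–6–2–13.
That path has 9 edges, so the height is 9.

9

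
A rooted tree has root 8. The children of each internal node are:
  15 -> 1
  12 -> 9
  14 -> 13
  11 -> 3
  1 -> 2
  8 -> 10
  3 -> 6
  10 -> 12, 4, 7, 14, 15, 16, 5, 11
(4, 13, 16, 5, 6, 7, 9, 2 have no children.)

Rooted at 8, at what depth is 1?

3

Climbing from 1 to the root: 1–15–10–8. That's 3 steps.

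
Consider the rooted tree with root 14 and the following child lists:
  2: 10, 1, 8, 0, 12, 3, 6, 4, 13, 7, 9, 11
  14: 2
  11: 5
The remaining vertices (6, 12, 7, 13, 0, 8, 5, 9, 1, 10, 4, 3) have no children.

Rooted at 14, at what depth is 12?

Climbing from 12 to the root: 12–2–14. That's 2 steps.

2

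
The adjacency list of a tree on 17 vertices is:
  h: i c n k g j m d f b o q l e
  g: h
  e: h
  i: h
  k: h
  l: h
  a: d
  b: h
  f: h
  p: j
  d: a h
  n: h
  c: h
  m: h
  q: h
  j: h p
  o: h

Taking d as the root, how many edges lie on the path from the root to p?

Path from d to p: d – h – j – p, which has 3 edges.

3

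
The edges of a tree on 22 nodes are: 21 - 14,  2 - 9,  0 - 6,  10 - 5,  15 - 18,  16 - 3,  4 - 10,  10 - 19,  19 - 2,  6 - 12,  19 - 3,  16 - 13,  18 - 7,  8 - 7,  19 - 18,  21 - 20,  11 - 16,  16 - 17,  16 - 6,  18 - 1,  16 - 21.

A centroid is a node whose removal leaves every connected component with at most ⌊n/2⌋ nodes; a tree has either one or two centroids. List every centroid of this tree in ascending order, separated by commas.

Delete 3: the remaining components have sizes 11, 10. Max 11 ≤ 11, so 3 is a centroid.
19 is adjacent to 3 and is also a centroid (the largest component after removing it is likewise 11).

3, 19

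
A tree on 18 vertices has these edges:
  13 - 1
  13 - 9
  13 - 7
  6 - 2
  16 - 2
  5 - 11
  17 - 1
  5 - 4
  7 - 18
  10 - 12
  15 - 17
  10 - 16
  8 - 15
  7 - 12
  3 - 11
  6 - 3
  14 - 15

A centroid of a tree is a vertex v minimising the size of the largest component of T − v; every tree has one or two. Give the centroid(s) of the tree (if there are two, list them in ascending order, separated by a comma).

7, 12

If 7 is removed the pieces have sizes 9, 7, 1, all ≤ ⌊18/2⌋ = 9.
Its neighbour 12 also leaves a largest component of size 9, so both are centroids.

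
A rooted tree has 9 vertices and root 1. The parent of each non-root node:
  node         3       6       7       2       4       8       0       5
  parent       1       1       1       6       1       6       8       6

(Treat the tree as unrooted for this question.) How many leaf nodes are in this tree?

Exactly 6 nodes have a single neighbour: 0, 2, 3, 4, 5, 7.

6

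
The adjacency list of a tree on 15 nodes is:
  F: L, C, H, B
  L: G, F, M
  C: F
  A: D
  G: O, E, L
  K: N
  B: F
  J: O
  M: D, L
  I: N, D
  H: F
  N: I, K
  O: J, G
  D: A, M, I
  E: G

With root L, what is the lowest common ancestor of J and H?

L

Path J→root: J O G L; path H→root: H F L.
First common node: L.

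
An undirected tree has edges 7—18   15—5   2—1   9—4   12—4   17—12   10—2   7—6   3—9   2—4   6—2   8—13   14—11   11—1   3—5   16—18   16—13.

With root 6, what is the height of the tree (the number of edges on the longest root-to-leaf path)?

A deepest node is 15, reached by 6 → 2 → 4 → 9 → 3 → 5 → 15.
That path has 6 edges, so the height is 6.

6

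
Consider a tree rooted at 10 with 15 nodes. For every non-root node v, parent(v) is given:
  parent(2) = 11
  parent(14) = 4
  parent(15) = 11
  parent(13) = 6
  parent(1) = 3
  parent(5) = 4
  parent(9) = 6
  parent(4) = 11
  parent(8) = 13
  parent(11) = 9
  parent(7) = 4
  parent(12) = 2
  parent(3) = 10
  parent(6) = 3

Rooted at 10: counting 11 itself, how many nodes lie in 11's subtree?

8

Descendants of 11 (including itself): 11, 4, 2, 15, 14, 5, 7, 12. That's 8.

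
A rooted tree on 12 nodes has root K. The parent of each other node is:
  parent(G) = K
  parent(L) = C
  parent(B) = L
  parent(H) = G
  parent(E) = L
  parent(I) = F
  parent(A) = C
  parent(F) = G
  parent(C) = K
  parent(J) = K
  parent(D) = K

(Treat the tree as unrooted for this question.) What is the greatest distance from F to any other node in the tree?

The node farthest from F is E (B also at distance 5), via F-G-K-C-L-E — 5 edges.

5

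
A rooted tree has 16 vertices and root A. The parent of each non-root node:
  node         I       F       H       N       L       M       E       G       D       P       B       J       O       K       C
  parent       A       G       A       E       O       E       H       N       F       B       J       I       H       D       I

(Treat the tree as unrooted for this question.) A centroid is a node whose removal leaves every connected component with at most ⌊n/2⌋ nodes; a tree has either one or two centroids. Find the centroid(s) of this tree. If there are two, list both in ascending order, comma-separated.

H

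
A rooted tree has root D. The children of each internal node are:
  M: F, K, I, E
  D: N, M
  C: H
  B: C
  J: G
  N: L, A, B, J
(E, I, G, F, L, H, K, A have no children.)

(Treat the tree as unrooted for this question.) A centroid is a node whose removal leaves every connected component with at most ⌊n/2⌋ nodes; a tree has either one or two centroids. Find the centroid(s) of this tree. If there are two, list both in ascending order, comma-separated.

N

Removing N splits the tree into components of sizes 6, 3, 2, 1, 1; the largest is 6 ≤ ⌊14/2⌋ = 7.
No neighbour of N does as well, so N is the unique centroid.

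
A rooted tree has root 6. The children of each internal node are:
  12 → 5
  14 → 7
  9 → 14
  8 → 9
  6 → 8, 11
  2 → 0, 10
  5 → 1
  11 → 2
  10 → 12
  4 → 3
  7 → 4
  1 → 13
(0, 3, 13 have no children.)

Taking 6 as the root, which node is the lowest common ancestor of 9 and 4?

Path 9→root: 9 8 6; path 4→root: 4 7 14 9 8 6.
First common node: 9.

9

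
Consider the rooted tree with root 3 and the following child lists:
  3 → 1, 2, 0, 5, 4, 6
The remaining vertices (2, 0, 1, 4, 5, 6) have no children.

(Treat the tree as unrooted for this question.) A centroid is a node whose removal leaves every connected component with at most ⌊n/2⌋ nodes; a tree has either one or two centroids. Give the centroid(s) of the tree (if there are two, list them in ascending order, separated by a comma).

Removing 3 splits the tree into components of sizes 1, 1, 1, 1, 1, 1; the largest is 1 ≤ ⌊7/2⌋ = 3.
No neighbour of 3 does as well, so 3 is the unique centroid.

3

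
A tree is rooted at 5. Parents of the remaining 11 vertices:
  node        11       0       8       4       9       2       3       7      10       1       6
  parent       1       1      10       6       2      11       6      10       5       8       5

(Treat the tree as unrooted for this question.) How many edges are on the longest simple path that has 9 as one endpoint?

Distances from 9 peak at 8, attained at 3 (4 also at distance 8).
9–2–11–1–8–10–5–6–3

8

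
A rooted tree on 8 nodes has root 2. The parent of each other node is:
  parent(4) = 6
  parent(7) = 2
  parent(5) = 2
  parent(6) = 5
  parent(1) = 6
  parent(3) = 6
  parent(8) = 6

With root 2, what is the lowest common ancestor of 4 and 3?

6

Path 4→root: 4 6 5 2; path 3→root: 3 6 5 2.
First common node: 6.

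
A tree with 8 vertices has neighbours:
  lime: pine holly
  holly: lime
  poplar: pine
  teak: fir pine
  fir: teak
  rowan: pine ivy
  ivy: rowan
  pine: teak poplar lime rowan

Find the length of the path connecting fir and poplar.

fir – teak – pine – poplar: 3 edges.

3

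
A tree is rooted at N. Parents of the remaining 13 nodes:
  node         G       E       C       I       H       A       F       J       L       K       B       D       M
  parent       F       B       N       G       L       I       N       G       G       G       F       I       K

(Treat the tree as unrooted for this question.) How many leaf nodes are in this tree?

7

The leaves are A, C, D, E, H, J, M.
That is 7 leaves.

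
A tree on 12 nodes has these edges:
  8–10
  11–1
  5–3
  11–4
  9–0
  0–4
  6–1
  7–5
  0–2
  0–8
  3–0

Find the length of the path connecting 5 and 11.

4

The path is 5 – 3 – 0 – 4 – 11, which has 4 edges.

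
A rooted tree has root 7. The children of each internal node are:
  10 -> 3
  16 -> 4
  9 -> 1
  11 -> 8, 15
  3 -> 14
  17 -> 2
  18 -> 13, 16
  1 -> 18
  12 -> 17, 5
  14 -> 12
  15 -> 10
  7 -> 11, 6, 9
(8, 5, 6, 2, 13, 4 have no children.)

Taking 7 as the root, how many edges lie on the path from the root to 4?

5

7–9–1–18–16–4 — 5 edges.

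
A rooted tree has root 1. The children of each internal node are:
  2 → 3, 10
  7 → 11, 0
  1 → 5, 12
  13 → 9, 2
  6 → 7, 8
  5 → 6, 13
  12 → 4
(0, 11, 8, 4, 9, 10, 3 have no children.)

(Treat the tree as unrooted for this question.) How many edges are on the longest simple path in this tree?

A longest path is 4–12–1–5–13–2–10, with 6 edges.

6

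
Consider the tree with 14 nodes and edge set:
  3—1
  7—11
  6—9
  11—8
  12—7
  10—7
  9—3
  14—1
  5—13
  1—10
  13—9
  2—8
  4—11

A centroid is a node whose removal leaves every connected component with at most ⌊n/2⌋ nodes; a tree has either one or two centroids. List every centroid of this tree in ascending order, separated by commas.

If 10 is removed the pieces have sizes 7, 6, all ≤ ⌊14/2⌋ = 7.
Its neighbour 1 also leaves a largest component of size 7, so both are centroids.

1, 10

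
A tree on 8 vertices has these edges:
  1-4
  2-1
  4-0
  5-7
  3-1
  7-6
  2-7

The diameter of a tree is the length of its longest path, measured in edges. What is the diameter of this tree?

5

Starting from 6, a farthest node is 0 at distance 5.
One longest path: 6 – 7 – 2 – 1 – 4 – 0.
So the diameter is 5.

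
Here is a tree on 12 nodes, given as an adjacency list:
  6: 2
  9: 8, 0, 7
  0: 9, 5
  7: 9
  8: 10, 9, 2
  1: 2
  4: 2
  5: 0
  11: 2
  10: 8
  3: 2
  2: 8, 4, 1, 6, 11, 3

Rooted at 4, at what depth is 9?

3

Climbing from 9 to the root: 9–8–2–4. That's 3 steps.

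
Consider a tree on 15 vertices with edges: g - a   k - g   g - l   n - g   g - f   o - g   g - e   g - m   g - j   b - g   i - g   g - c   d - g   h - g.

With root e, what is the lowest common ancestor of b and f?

Ancestors of b (toward the root): b, g, e.
Ancestors of f: f, g, e.
The deepest node appearing in both lists is g.

g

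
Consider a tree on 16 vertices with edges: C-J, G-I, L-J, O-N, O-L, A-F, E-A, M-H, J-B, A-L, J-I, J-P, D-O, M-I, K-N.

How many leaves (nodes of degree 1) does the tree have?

Degree-1 nodes: B, C, D, E, F, G, H, K, P — 9 of them.

9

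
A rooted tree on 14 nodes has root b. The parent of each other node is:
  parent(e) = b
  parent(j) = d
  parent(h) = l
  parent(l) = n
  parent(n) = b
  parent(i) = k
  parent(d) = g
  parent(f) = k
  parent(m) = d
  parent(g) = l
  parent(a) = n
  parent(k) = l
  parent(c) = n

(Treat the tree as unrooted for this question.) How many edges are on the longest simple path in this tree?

6

A longest path is j – d – g – l – n – b – e, with 6 edges.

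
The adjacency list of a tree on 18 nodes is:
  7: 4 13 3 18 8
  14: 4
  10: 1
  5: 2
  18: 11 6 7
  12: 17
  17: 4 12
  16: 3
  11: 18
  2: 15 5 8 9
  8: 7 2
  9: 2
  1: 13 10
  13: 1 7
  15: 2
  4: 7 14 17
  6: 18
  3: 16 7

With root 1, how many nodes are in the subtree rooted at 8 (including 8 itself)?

5

8's subtree: {8, 2, 5, 9, 15}, size 5.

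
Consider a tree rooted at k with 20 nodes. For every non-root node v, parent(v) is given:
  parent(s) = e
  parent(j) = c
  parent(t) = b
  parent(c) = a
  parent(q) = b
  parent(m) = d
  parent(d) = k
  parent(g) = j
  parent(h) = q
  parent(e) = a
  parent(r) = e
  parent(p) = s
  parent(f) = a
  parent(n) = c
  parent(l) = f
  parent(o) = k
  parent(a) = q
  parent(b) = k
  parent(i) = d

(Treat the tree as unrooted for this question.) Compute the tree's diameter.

8

BFS from i reaches p last, at distance 8; BFS from p confirms no node is farther.
Path: i–d–k–b–q–a–e–s–p.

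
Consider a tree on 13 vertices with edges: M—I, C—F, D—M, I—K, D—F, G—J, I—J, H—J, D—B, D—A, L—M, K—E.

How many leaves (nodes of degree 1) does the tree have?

7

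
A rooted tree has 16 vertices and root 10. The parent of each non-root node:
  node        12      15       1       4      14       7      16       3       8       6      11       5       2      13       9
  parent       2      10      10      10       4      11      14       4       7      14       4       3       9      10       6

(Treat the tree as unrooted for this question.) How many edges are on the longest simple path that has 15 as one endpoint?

Distances from 15 peak at 7, attained at 12.
15 – 10 – 4 – 14 – 6 – 9 – 2 – 12

7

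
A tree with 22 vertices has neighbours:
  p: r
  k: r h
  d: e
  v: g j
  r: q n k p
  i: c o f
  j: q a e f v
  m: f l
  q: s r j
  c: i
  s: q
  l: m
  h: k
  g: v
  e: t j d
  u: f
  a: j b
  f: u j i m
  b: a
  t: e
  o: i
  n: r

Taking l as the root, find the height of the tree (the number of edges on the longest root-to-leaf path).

The longest root-to-leaf path is l–m–f–j–q–r–k–h (7 edges).

7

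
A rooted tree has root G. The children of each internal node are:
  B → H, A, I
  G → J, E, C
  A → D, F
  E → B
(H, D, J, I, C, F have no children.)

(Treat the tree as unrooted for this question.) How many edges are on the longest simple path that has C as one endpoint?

5

A farthest node from C is F (D also at distance 5).
The path C-G-E-B-A-F has 5 edges.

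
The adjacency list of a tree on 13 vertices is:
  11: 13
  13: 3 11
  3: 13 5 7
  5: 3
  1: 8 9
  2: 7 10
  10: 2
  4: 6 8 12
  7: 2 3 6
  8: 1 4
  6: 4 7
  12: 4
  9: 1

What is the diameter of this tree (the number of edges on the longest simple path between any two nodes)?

8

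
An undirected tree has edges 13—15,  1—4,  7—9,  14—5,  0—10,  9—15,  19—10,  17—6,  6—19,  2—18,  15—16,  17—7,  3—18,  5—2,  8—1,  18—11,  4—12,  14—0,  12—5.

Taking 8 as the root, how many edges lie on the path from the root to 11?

8 – 1 – 4 – 12 – 5 – 2 – 18 – 11 — 7 edges.

7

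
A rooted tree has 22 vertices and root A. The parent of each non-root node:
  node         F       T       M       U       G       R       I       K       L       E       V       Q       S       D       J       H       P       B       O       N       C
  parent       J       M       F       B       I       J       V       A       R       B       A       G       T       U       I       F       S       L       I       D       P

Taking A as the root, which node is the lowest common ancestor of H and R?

J

H's ancestor chain is H, F, J, I, V, A and R's is R, J, I, V, A; they first meet at J.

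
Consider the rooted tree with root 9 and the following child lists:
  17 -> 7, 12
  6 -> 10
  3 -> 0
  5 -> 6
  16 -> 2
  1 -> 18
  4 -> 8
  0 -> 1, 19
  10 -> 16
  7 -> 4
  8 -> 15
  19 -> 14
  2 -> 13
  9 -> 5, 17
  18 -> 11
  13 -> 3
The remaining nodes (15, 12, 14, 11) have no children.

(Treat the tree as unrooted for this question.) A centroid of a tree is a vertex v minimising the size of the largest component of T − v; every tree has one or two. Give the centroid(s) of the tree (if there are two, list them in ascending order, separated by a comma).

10, 16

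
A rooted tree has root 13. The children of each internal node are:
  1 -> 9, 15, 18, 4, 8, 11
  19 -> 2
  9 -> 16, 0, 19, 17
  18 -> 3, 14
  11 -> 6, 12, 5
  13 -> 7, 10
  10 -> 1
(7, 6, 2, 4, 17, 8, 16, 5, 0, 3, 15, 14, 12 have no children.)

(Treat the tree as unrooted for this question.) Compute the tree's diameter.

6

A longest path is 2 - 19 - 9 - 1 - 10 - 13 - 7, with 6 edges.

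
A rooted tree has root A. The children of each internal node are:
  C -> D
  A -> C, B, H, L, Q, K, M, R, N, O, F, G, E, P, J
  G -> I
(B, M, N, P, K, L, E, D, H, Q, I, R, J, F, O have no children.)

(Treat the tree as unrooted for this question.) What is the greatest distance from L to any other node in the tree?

3

Distances from L peak at 3, attained at D (I also at distance 3).
L – A – C – D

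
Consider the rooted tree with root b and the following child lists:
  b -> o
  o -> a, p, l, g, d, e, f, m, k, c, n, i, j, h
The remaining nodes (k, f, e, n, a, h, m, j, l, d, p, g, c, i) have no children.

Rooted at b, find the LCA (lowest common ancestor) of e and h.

Path e→root: e o b; path h→root: h o b.
First common node: o.

o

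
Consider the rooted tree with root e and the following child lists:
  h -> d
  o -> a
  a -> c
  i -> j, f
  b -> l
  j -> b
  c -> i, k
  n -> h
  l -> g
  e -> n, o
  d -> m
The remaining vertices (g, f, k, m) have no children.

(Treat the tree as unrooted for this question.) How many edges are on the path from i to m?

Walking from i: i - c - a - o - e - n - h - d - m. Length 8.

8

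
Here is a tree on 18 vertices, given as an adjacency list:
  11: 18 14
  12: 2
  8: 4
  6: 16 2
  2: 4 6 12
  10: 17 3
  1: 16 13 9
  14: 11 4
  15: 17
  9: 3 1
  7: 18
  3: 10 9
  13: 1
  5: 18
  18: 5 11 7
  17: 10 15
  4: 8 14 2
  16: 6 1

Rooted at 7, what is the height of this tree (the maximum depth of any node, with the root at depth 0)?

15 sits deepest: 7-18-11-14-4-2-6-16-1-9-3-10-17-15 — 13 edges from the root.

13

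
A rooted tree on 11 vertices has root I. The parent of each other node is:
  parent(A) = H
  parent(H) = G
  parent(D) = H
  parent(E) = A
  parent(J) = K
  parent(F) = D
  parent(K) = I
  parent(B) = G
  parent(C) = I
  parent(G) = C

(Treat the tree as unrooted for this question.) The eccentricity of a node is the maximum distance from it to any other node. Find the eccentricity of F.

A farthest node from F is J.
The path F-D-H-G-C-I-K-J has 7 edges.

7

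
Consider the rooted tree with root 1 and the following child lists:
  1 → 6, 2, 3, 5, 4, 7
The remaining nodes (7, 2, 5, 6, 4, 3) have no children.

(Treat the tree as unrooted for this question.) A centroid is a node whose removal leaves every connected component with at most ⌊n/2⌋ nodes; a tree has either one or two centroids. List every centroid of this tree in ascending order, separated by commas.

1

If 1 is removed the pieces have sizes 1, 1, 1, 1, 1, 1, all ≤ ⌊7/2⌋ = 3.
Every other node leaves some component of size > 3, so the centroid is unique.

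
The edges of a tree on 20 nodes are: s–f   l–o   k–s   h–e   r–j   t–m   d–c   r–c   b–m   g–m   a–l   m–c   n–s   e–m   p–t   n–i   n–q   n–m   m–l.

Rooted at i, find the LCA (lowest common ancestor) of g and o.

g's ancestor chain is g, m, n, i and o's is o, l, m, n, i; they first meet at m.

m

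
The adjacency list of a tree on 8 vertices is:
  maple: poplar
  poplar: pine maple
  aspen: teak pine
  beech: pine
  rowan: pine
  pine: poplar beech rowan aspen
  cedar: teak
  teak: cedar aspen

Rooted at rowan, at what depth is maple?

Climbing from maple to the root: maple → poplar → pine → rowan. That's 3 steps.

3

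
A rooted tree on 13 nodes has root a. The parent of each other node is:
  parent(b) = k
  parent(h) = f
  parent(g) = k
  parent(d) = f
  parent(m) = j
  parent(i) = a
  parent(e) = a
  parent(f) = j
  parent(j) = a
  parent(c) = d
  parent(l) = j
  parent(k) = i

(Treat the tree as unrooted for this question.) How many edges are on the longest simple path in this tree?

A longest path is b-k-i-a-j-f-d-c, with 7 edges.

7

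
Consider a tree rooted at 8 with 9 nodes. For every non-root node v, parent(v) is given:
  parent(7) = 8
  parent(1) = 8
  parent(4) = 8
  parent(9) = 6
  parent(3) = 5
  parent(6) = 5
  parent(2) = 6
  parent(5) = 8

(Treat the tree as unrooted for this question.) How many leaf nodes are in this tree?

Exactly 6 nodes have a single neighbour: 1, 2, 3, 4, 7, 9.

6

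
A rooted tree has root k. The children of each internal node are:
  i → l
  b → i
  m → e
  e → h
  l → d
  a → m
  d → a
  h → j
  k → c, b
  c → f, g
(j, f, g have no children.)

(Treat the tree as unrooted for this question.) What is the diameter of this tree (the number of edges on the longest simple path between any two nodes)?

A longest path is g – c – k – b – i – l – d – a – m – e – h – j, with 11 edges.

11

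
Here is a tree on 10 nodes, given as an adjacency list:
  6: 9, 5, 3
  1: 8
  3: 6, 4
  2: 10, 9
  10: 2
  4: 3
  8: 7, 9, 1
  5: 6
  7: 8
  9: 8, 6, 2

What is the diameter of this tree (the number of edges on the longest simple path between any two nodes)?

A longest path is 4-3-6-9-2-10, with 5 edges.

5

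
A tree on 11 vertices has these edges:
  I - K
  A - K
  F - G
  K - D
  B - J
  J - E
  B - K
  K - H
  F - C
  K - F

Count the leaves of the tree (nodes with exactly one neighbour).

7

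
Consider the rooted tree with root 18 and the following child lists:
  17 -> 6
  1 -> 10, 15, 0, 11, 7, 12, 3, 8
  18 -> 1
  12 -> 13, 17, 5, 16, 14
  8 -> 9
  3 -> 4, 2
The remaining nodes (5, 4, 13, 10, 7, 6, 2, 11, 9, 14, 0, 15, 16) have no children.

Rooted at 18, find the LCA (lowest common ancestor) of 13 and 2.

Ancestors of 13 (toward the root): 13, 12, 1, 18.
Ancestors of 2: 2, 3, 1, 18.
The deepest node appearing in both lists is 1.

1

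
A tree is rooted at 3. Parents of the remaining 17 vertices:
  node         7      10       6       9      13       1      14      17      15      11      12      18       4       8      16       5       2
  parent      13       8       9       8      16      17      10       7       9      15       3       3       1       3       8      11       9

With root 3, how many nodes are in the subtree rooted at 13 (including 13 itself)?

5

13's subtree: {13, 7, 17, 1, 4}, size 5.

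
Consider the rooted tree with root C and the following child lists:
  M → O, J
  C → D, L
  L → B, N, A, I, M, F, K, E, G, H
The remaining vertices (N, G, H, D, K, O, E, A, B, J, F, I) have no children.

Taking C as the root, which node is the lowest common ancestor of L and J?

L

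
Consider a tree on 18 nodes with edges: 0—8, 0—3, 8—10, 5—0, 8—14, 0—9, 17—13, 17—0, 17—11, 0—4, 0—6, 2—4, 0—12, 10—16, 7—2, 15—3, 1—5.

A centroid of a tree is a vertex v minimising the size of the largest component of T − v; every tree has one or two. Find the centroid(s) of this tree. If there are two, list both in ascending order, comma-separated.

0

Removing 0 splits the tree into components of sizes 4, 3, 3, 2, 2, 1, 1, 1; the largest is 4 ≤ ⌊18/2⌋ = 9.
No neighbour of 0 does as well, so 0 is the unique centroid.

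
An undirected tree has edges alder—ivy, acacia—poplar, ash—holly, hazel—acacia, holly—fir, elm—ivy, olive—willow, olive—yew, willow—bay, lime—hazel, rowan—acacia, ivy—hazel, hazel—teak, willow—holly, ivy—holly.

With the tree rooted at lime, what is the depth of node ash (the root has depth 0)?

4

Climbing from ash to the root: ash–holly–ivy–hazel–lime. That's 4 steps.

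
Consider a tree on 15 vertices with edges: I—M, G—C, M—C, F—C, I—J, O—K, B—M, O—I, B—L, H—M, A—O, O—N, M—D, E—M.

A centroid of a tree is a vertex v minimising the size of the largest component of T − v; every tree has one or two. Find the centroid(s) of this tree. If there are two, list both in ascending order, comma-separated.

M

Removing M splits the tree into components of sizes 6, 3, 2, 1, 1, 1; the largest is 6 ≤ ⌊15/2⌋ = 7.
No neighbour of M does as well, so M is the unique centroid.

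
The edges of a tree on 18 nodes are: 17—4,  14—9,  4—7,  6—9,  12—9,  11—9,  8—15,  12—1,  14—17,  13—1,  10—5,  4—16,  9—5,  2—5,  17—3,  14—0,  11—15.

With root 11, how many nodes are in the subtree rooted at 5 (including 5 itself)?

3

Descendants of 5 (including itself): 5, 2, 10. That's 3.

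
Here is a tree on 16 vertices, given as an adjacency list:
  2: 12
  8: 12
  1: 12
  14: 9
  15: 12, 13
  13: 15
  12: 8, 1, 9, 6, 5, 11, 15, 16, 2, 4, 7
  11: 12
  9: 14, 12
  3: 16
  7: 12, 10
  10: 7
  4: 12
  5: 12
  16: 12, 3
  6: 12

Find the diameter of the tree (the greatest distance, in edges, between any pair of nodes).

Starting from 3, a farthest node is 10 at distance 4.
One longest path: 3 - 16 - 12 - 7 - 10.
So the diameter is 4.

4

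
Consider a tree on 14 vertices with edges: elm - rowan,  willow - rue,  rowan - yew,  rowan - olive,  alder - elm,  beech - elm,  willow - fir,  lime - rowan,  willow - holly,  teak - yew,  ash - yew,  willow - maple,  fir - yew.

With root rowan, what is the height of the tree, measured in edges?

The longest root-to-leaf path is rowan-yew-fir-willow-maple (4 edges).

4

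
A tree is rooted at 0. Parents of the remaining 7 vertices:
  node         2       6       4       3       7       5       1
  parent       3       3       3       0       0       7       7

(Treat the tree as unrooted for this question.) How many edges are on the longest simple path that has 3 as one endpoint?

3

A farthest node from 3 is 1 (5 also at distance 3).
The path 3-0-7-1 has 3 edges.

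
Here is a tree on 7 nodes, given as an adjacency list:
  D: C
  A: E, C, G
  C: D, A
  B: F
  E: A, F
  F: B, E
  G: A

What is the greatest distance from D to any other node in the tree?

5

The node farthest from D is B, via D – C – A – E – F – B — 5 edges.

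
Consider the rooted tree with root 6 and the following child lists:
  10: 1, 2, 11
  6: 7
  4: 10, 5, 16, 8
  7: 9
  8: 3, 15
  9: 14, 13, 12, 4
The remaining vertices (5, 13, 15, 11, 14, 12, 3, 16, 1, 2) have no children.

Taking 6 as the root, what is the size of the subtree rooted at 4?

10

The subtree rooted at 4 contains: 4, 10, 8, 5, 16, 11, 1, 2, 3, 15 — 10 nodes.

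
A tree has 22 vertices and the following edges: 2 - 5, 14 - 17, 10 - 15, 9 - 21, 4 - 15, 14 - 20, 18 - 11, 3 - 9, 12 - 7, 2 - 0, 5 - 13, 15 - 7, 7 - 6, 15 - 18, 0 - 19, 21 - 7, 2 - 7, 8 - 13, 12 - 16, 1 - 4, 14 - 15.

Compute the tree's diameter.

7

A longest path is 8-13-5-2-7-21-9-3, with 7 edges.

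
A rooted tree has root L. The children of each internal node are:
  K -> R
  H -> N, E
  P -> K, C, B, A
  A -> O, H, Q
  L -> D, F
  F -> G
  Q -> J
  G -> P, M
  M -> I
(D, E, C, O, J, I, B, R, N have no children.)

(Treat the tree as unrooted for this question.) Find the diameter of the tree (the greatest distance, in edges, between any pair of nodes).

7

A longest path is D–L–F–G–P–A–Q–J, with 7 edges.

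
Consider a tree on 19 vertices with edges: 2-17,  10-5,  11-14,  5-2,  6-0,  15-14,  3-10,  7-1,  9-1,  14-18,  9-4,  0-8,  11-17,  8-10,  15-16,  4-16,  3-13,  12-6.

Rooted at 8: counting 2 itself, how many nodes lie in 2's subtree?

Descendants of 2 (including itself): 2, 17, 11, 14, 18, 15, 16, 4, 9, 1, 7. That's 11.

11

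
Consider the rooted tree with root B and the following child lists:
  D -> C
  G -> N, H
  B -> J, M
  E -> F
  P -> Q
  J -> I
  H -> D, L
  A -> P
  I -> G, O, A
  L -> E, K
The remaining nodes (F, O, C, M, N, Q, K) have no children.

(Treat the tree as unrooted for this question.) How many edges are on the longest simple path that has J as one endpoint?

Distances from J peak at 6, attained at F.
J – I – G – H – L – E – F

6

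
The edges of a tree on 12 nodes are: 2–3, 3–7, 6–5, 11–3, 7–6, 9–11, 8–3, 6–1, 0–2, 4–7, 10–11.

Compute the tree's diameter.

5

A longest path is 5 – 6 – 7 – 3 – 11 – 9, with 5 edges.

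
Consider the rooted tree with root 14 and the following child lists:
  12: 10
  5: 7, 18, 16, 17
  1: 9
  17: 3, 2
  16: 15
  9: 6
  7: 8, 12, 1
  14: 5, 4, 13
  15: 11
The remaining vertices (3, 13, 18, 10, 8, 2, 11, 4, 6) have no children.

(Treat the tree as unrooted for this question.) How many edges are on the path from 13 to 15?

4

13 - 14 - 5 - 16 - 15: 4 edges.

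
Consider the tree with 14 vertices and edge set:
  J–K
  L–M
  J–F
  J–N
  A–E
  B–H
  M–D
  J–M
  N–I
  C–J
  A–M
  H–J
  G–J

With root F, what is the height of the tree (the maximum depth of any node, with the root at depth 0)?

A deepest node is E, reached by F → J → M → A → E.
That path has 4 edges, so the height is 4.

4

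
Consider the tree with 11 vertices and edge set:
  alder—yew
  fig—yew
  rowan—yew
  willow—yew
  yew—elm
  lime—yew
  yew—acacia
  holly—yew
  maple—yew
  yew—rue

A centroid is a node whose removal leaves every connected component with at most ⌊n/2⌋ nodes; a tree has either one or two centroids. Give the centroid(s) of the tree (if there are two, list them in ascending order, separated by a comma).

If yew is removed the pieces have sizes 1, 1, 1, 1, 1, 1, 1, 1, 1, 1, all ≤ ⌊11/2⌋ = 5.
No neighbour of yew does as well, so yew is the unique centroid.

yew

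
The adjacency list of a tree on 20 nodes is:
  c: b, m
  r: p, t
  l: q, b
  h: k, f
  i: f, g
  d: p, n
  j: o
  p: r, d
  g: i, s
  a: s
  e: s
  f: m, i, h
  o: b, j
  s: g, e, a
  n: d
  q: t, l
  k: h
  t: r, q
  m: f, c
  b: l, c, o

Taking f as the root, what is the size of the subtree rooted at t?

Descendants of t (including itself): t, r, p, d, n. That's 5.

5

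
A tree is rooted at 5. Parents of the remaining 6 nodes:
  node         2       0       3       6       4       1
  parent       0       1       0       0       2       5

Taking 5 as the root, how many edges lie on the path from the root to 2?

3

5 → 1 → 0 → 2 — 3 edges.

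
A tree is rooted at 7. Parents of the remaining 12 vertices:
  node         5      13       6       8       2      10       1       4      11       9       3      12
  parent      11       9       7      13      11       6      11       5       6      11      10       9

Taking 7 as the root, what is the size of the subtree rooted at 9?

4

Descendants of 9 (including itself): 9, 13, 12, 8. That's 4.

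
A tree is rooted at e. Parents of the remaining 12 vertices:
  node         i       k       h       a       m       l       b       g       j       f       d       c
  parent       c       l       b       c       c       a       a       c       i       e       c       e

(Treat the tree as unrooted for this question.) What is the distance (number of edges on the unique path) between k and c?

3

The path is k - l - a - c, which has 3 edges.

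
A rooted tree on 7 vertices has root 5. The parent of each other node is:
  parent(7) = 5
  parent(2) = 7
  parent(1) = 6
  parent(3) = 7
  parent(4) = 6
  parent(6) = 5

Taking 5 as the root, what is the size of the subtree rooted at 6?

3

Descendants of 6 (including itself): 6, 1, 4. That's 3.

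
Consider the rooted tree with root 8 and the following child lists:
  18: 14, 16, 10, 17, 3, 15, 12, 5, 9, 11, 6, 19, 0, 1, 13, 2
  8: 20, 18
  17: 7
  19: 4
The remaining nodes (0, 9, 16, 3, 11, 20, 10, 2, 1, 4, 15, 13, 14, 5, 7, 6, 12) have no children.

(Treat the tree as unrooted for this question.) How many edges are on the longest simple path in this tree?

4

A longest path is 4–19–18–8–20, with 4 edges.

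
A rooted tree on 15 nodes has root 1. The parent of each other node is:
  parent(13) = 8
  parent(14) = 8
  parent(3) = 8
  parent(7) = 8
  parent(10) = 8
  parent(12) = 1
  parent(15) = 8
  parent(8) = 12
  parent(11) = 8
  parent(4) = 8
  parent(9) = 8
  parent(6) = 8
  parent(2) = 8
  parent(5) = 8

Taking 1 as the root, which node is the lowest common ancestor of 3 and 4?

Ancestors of 3 (toward the root): 3, 8, 12, 1.
Ancestors of 4: 4, 8, 12, 1.
The deepest node appearing in both lists is 8.

8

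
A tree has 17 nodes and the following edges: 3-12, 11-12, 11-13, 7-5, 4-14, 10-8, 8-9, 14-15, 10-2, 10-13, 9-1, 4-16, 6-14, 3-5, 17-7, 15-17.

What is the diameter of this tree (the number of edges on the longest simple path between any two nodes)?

A longest path is 1 – 9 – 8 – 10 – 13 – 11 – 12 – 3 – 5 – 7 – 17 – 15 – 14 – 4 – 16, with 14 edges.

14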